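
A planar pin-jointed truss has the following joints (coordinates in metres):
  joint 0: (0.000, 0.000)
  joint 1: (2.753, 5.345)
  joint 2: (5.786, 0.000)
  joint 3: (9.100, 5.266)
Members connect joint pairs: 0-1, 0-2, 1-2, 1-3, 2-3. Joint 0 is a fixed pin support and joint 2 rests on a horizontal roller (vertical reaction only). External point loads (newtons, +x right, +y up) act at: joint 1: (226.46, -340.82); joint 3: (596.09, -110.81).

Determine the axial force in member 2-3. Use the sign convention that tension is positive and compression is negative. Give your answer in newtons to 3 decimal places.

-121.211

N=4 nodes, M=5 members, R=3 reactions → 2N=8, M+R=8
member 0 (0-1): L=6.0123, (cx,cy)=(0.4579,0.8890)
member 1 (0-2): L=5.7860, (cx,cy)=(1.0000,0.0000)
member 2 (1-2): L=6.1456, (cx,cy)=(0.4935,-0.8697)
member 3 (1-3): L=6.3475, (cx,cy)=(0.9999,-0.0124)
member 4 (2-3): L=6.2220, (cx,cy)=(0.5326,0.8464)
solve A·x = −loads:
  F[0-1] = +715.9995 N (tension)
  F[0-2] = +494.6989 N (tension)
  F[1-2] = -1133.1913 N (compression)
  F[1-3] = +660.7012 N (tension)
  F[2-3] = -121.2110 N (compression)
  Rx@0 = -822.5500 N
  Ry@0 = -636.5288 N
  Ry@2 = +1088.1588 N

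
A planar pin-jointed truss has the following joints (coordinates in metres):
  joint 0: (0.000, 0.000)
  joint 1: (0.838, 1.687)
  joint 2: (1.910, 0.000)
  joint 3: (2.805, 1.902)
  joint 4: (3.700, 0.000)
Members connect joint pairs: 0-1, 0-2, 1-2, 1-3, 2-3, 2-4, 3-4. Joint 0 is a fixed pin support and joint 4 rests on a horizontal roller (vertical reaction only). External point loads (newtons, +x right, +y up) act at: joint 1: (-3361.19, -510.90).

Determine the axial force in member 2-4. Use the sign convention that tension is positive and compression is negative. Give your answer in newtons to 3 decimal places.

N=5 nodes, M=7 members, R=3 reactions → 2N=10, M+R=10
member 0 (0-1): L=1.8837, (cx,cy)=(0.4449,0.8956)
member 1 (0-2): L=1.9100, (cx,cy)=(1.0000,0.0000)
member 2 (1-2): L=1.9988, (cx,cy)=(0.5363,-0.8440)
member 3 (1-3): L=1.9787, (cx,cy)=(0.9941,0.1087)
member 4 (2-3): L=2.1021, (cx,cy)=(0.4258,0.9048)
member 5 (2-4): L=1.7900, (cx,cy)=(1.0000,0.0000)
member 6 (3-4): L=2.1021, (cx,cy)=(0.4258,-0.9048)
solve A·x = −loads:
  F[0-1] = -2152.4409 N (compression)
  F[0-2] = -2403.6203 N (compression)
  F[1-2] = +1860.7028 N (tension)
  F[1-3] = +1414.0508 N (tension)
  F[2-3] = -1735.6360 N (compression)
  F[2-4] = -666.6898 N (compression)
  F[3-4] = +1565.8298 N (tension)
  Rx@0 = +3361.1900 N
  Ry@0 = +1927.7090 N
  Ry@4 = -1416.8090 N

-666.690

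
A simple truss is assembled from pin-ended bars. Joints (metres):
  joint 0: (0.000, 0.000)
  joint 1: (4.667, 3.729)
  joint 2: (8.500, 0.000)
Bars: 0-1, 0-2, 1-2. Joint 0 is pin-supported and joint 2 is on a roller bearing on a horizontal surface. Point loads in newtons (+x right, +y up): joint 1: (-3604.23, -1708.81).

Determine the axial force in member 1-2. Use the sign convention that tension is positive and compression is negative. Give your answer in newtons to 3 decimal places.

922.049

N=3 nodes, M=3 members, R=3 reactions → 2N=6, M+R=6
member 0 (0-1): L=5.9738, (cx,cy)=(0.7812,0.6242)
member 1 (0-2): L=8.5000, (cx,cy)=(1.0000,0.0000)
member 2 (1-2): L=5.3476, (cx,cy)=(0.7168,-0.6973)
solve A·x = −loads:
  F[0-1] = -3767.5008 N (compression)
  F[0-2] = -660.8915 N (compression)
  F[1-2] = +922.0492 N (tension)
  Rx@0 = +3604.2300 N
  Ry@0 = +2351.7697 N
  Ry@2 = -642.9597 N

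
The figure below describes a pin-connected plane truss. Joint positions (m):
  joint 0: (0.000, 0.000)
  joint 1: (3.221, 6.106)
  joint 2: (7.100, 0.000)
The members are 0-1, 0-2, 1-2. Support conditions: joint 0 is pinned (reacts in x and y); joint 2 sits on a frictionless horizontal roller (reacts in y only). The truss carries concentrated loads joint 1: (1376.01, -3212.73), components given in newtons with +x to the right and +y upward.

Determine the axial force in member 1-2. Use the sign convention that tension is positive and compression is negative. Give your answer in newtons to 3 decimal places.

-3128.699

N=3 nodes, M=3 members, R=3 reactions → 2N=6, M+R=6
member 0 (0-1): L=6.9035, (cx,cy)=(0.4666,0.8845)
member 1 (0-2): L=7.1000, (cx,cy)=(1.0000,0.0000)
member 2 (1-2): L=7.2339, (cx,cy)=(0.5362,-0.8441)
solve A·x = −loads:
  F[0-1] = -646.5576 N (compression)
  F[0-2] = +1677.6783 N (tension)
  F[1-2] = -3128.6989 N (compression)
  Rx@0 = -1376.0100 N
  Ry@0 = +571.8680 N
  Ry@2 = +2640.8620 N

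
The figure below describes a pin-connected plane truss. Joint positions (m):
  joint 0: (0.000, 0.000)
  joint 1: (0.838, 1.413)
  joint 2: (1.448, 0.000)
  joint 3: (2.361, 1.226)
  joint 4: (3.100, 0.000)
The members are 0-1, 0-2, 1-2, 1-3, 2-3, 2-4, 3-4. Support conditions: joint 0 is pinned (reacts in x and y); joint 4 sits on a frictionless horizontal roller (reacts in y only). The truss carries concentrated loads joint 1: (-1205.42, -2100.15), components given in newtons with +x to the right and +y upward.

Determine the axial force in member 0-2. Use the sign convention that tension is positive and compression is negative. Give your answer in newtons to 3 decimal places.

29.263

N=5 nodes, M=7 members, R=3 reactions → 2N=10, M+R=10
member 0 (0-1): L=1.6428, (cx,cy)=(0.5101,0.8601)
member 1 (0-2): L=1.4480, (cx,cy)=(1.0000,0.0000)
member 2 (1-2): L=1.5390, (cx,cy)=(0.3963,-0.9181)
member 3 (1-3): L=1.5344, (cx,cy)=(0.9925,-0.1219)
member 4 (2-3): L=1.5286, (cx,cy)=(0.5973,0.8020)
member 5 (2-4): L=1.6520, (cx,cy)=(1.0000,0.0000)
member 6 (3-4): L=1.4315, (cx,cy)=(0.5162,-0.8564)
solve A·x = −loads:
  F[0-1] = -2420.4599 N (compression)
  F[0-2] = +29.2631 N (tension)
  F[1-2] = -16.8923 N (compression)
  F[1-3] = -22.7374 N (compression)
  F[2-3] = +19.3367 N (tension)
  F[2-4] = +11.0185 N (tension)
  F[3-4] = -21.3438 N (compression)
  Rx@0 = +1205.4200 N
  Ry@0 = +2081.8702 N
  Ry@4 = +18.2798 N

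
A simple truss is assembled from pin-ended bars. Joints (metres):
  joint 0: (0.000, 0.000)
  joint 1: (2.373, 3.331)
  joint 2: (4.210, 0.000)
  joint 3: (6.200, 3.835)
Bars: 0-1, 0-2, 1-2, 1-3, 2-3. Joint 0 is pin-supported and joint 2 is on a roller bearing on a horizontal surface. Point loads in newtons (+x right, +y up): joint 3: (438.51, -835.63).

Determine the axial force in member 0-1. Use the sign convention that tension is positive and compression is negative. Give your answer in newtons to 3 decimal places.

975.419

N=4 nodes, M=5 members, R=3 reactions → 2N=8, M+R=8
member 0 (0-1): L=4.0898, (cx,cy)=(0.5802,0.8145)
member 1 (0-2): L=4.2100, (cx,cy)=(1.0000,0.0000)
member 2 (1-2): L=3.8040, (cx,cy)=(0.4829,-0.8757)
member 3 (1-3): L=3.8600, (cx,cy)=(0.9914,0.1306)
member 4 (2-3): L=4.3206, (cx,cy)=(0.4606,0.8876)
solve A·x = −loads:
  F[0-1] = +975.4188 N (tension)
  F[0-2] = -127.4475 N (compression)
  F[1-2] = -766.4565 N (compression)
  F[1-3] = +944.1756 N (tension)
  F[2-3] = -1080.3222 N (compression)
  Rx@0 = -438.5100 N
  Ry@0 = -794.4393 N
  Ry@2 = +1630.0693 N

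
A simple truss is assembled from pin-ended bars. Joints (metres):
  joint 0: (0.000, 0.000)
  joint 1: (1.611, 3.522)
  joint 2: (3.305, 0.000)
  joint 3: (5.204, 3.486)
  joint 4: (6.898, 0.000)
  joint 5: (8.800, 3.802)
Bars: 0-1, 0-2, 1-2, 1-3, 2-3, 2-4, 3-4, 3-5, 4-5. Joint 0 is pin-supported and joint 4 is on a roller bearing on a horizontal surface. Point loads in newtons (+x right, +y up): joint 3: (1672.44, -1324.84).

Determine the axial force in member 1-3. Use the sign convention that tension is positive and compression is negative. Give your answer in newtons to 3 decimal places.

490.197

N=6 nodes, M=9 members, R=3 reactions → 2N=12, M+R=12
member 0 (0-1): L=3.8730, (cx,cy)=(0.4160,0.9094)
member 1 (0-2): L=3.3050, (cx,cy)=(1.0000,0.0000)
member 2 (1-2): L=3.9082, (cx,cy)=(0.4334,-0.9012)
member 3 (1-3): L=3.5932, (cx,cy)=(0.9999,-0.0100)
member 4 (2-3): L=3.9697, (cx,cy)=(0.4784,0.8782)
member 5 (2-4): L=3.5930, (cx,cy)=(1.0000,0.0000)
member 6 (3-4): L=3.8758, (cx,cy)=(0.4371,-0.8994)
member 7 (3-5): L=3.6099, (cx,cy)=(0.9962,0.0875)
member 8 (4-5): L=4.2512, (cx,cy)=(0.4474,0.8943)
solve A·x = −loads:
  F[0-1] = +571.6392 N (tension)
  F[0-2] = +1434.6603 N (tension)
  F[1-2] = -582.2924 N (compression)
  F[1-3] = +490.1968 N (tension)
  F[2-3] = +597.5593 N (tension)
  F[2-4] = +896.4101 N (tension)
  F[3-4] = -2050.9486 N (compression)
  F[3-5] = +0.0000 N (tension)
  F[4-5] = -0.0000 N (compression)
  Rx@0 = -1672.4400 N
  Ry@0 = -519.8386 N
  Ry@4 = +1844.6786 N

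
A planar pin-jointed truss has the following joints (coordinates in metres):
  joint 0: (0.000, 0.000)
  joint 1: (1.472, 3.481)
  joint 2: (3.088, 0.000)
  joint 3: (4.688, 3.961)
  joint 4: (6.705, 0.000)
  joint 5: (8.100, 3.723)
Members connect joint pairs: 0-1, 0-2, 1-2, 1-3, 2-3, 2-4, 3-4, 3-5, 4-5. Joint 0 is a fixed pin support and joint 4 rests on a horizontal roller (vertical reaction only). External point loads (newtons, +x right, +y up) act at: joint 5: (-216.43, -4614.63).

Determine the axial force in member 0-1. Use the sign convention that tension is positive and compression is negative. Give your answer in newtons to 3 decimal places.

N=6 nodes, M=9 members, R=3 reactions → 2N=12, M+R=12
member 0 (0-1): L=3.7794, (cx,cy)=(0.3895,0.9210)
member 1 (0-2): L=3.0880, (cx,cy)=(1.0000,0.0000)
member 2 (1-2): L=3.8378, (cx,cy)=(0.4211,-0.9070)
member 3 (1-3): L=3.2516, (cx,cy)=(0.9890,0.1476)
member 4 (2-3): L=4.2719, (cx,cy)=(0.3745,0.9272)
member 5 (2-4): L=3.6170, (cx,cy)=(1.0000,0.0000)
member 6 (3-4): L=4.4450, (cx,cy)=(0.4538,-0.8911)
member 7 (3-5): L=3.4203, (cx,cy)=(0.9976,-0.0696)
member 8 (4-5): L=3.9758, (cx,cy)=(0.3509,0.9364)
solve A·x = −loads:
  F[0-1] = +911.9252 N (tension)
  F[0-2] = -571.6030 N (compression)
  F[1-2] = -811.3487 N (compression)
  F[1-3] = +704.5286 N (tension)
  F[2-3] = +793.6857 N (tension)
  F[2-4] = -1210.5043 N (compression)
  F[3-4] = -1057.9321 N (compression)
  F[3-5] = +1477.7149 N (tension)
  F[4-5] = -4818.1298 N (compression)
  Rx@0 = +216.4300 N
  Ry@0 = -839.9165 N
  Ry@4 = +5454.5465 N

911.925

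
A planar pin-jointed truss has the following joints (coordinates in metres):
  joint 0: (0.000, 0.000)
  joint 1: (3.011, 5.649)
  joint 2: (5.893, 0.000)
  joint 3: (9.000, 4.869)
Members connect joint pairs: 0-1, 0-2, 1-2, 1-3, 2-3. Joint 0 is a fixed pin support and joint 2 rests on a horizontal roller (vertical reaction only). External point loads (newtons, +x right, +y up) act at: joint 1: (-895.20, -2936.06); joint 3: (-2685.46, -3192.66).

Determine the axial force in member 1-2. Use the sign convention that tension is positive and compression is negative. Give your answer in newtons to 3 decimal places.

-32.059

N=4 nodes, M=5 members, R=3 reactions → 2N=8, M+R=8
member 0 (0-1): L=6.4014, (cx,cy)=(0.4704,0.8825)
member 1 (0-2): L=5.8930, (cx,cy)=(1.0000,0.0000)
member 2 (1-2): L=6.3417, (cx,cy)=(0.4545,-0.8908)
member 3 (1-3): L=6.0396, (cx,cy)=(0.9916,-0.1291)
member 4 (2-3): L=5.7759, (cx,cy)=(0.5379,0.8430)
solve A·x = −loads:
  F[0-1] = -3206.4149 N (compression)
  F[0-2] = -2072.4609 N (compression)
  F[1-2] = -32.0592 N (compression)
  F[1-3] = -603.4837 N (compression)
  F[2-3] = -3879.7566 N (compression)
  Rx@0 = +3580.6600 N
  Ry@0 = +2829.5639 N
  Ry@2 = +3299.1561 N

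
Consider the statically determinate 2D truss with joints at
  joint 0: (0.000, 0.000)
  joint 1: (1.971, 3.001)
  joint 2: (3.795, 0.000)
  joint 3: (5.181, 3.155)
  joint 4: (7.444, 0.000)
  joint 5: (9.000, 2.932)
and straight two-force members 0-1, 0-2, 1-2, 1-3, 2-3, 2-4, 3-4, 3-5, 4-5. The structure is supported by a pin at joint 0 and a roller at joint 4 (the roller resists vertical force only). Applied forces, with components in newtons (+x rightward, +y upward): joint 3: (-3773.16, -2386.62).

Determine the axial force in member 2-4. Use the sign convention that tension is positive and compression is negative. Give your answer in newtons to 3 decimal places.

44.397

N=6 nodes, M=9 members, R=3 reactions → 2N=12, M+R=12
member 0 (0-1): L=3.5904, (cx,cy)=(0.5490,0.8358)
member 1 (0-2): L=3.7950, (cx,cy)=(1.0000,0.0000)
member 2 (1-2): L=3.5118, (cx,cy)=(0.5194,-0.8545)
member 3 (1-3): L=3.2137, (cx,cy)=(0.9989,0.0479)
member 4 (2-3): L=3.4460, (cx,cy)=(0.4022,0.9156)
member 5 (2-4): L=3.6490, (cx,cy)=(1.0000,0.0000)
member 6 (3-4): L=3.8827, (cx,cy)=(0.5828,-0.8126)
member 7 (3-5): L=3.8255, (cx,cy)=(0.9983,-0.0583)
member 8 (4-5): L=3.3193, (cx,cy)=(0.4688,0.8833)
solve A·x = −loads:
  F[0-1] = -2781.2878 N (compression)
  F[0-2] = -2246.3257 N (compression)
  F[1-2] = +2560.0724 N (tension)
  F[1-3] = -2859.7874 N (compression)
  F[2-3] = -2389.4729 N (compression)
  F[2-4] = +44.3968 N (tension)
  F[3-4] = -76.1726 N (compression)
  F[3-5] = +0.0000 N (tension)
  F[4-5] = -0.0000 N (compression)
  Rx@0 = +3773.1600 N
  Ry@0 = +2324.7234 N
  Ry@4 = +61.8966 N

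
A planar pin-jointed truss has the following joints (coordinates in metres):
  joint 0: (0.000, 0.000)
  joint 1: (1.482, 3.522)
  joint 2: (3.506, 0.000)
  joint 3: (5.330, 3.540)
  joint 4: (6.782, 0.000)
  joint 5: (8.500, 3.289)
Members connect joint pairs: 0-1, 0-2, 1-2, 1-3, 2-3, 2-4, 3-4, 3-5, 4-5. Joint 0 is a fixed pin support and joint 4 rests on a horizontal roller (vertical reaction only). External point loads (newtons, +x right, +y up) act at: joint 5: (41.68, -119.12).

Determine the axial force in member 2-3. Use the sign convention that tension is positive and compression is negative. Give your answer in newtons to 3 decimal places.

56.421

N=6 nodes, M=9 members, R=3 reactions → 2N=12, M+R=12
member 0 (0-1): L=3.8211, (cx,cy)=(0.3878,0.9217)
member 1 (0-2): L=3.5060, (cx,cy)=(1.0000,0.0000)
member 2 (1-2): L=4.0621, (cx,cy)=(0.4983,-0.8670)
member 3 (1-3): L=3.8480, (cx,cy)=(1.0000,0.0047)
member 4 (2-3): L=3.9823, (cx,cy)=(0.4580,0.8889)
member 5 (2-4): L=3.2760, (cx,cy)=(1.0000,0.0000)
member 6 (3-4): L=3.8262, (cx,cy)=(0.3795,-0.9252)
member 7 (3-5): L=3.1799, (cx,cy)=(0.9969,-0.0789)
member 8 (4-5): L=3.7107, (cx,cy)=(0.4630,0.8864)
solve A·x = −loads:
  F[0-1] = +54.6675 N (tension)
  F[0-2] = +20.4774 N (tension)
  F[1-2] = -57.8462 N (compression)
  F[1-3] = +50.0255 N (tension)
  F[2-3] = +56.4205 N (tension)
  F[2-4] = -34.1872 N (compression)
  F[3-4] = -63.0012 N (compression)
  F[3-5] = +100.0876 N (tension)
  F[4-5] = -125.4787 N (compression)
  Rx@0 = -41.6800 N
  Ry@0 = -50.3883 N
  Ry@4 = +169.5083 N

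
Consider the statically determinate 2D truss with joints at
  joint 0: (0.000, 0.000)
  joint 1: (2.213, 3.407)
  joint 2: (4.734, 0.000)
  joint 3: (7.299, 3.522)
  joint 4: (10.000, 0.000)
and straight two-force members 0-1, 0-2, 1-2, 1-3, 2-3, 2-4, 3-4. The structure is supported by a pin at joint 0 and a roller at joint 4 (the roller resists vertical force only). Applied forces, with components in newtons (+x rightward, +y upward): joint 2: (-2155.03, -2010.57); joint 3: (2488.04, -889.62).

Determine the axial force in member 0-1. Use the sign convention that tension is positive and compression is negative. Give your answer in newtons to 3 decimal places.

-504.121

N=5 nodes, M=7 members, R=3 reactions → 2N=10, M+R=10
member 0 (0-1): L=4.0626, (cx,cy)=(0.5447,0.8386)
member 1 (0-2): L=4.7340, (cx,cy)=(1.0000,0.0000)
member 2 (1-2): L=4.2383, (cx,cy)=(0.5948,-0.8039)
member 3 (1-3): L=5.0873, (cx,cy)=(0.9997,0.0226)
member 4 (2-3): L=4.3570, (cx,cy)=(0.5887,0.8083)
member 5 (2-4): L=5.2660, (cx,cy)=(1.0000,0.0000)
member 6 (3-4): L=4.4385, (cx,cy)=(0.6085,-0.7935)
solve A·x = −loads:
  F[0-1] = -504.1209 N (compression)
  F[0-2] = +607.6148 N (tension)
  F[1-2] = +509.6657 N (tension)
  F[1-3] = -577.9096 N (compression)
  F[2-3] = +1980.4185 N (tension)
  F[2-4] = +1899.9220 N (tension)
  F[3-4] = -3122.0729 N (compression)
  Rx@0 = -333.0100 N
  Ry@0 = +422.7648 N
  Ry@4 = +2477.4252 N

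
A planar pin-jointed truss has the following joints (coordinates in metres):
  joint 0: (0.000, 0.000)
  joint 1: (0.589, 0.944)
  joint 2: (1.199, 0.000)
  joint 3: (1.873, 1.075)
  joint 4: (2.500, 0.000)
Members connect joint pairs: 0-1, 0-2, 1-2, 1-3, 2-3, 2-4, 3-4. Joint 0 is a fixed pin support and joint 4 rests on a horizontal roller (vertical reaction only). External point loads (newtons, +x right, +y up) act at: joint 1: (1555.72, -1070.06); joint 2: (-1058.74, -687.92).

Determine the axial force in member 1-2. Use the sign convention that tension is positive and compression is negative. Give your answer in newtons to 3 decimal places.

-757.015

N=5 nodes, M=7 members, R=3 reactions → 2N=10, M+R=10
member 0 (0-1): L=1.1127, (cx,cy)=(0.5294,0.8484)
member 1 (0-2): L=1.1990, (cx,cy)=(1.0000,0.0000)
member 2 (1-2): L=1.1239, (cx,cy)=(0.5427,-0.8399)
member 3 (1-3): L=1.2907, (cx,cy)=(0.9948,0.1015)
member 4 (2-3): L=1.2688, (cx,cy)=(0.5312,0.8472)
member 5 (2-4): L=1.3010, (cx,cy)=(1.0000,0.0000)
member 6 (3-4): L=1.2445, (cx,cy)=(0.5038,-0.8638)
solve A·x = −loads:
  F[0-1] = -693.6659 N (compression)
  F[0-2] = +864.1738 N (tension)
  F[1-2] = -757.0147 N (compression)
  F[1-3] = -1519.9049 N (compression)
  F[2-3] = +1562.4055 N (tension)
  F[2-4] = +682.1016 N (tension)
  F[3-4] = -1353.8569 N (compression)
  Rx@0 = -496.9800 N
  Ry@0 = +588.5076 N
  Ry@4 = +1169.4724 N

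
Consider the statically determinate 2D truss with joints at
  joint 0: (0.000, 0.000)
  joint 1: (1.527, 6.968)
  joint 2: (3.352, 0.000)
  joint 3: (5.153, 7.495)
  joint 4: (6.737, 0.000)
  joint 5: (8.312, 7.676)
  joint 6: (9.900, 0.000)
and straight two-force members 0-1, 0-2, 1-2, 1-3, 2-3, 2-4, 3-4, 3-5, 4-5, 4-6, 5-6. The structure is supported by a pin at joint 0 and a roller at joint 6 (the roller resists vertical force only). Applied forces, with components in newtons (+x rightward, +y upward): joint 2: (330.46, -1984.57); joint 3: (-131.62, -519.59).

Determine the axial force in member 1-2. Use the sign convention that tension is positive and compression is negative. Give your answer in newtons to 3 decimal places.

N=7 nodes, M=11 members, R=3 reactions → 2N=14, M+R=14
member 0 (0-1): L=7.1334, (cx,cy)=(0.2141,0.9768)
member 1 (0-2): L=3.3520, (cx,cy)=(1.0000,0.0000)
member 2 (1-2): L=7.2030, (cx,cy)=(0.2534,-0.9674)
member 3 (1-3): L=3.6641, (cx,cy)=(0.9896,0.1438)
member 4 (2-3): L=7.7083, (cx,cy)=(0.2336,0.9723)
member 5 (2-4): L=3.3850, (cx,cy)=(1.0000,0.0000)
member 6 (3-4): L=7.6606, (cx,cy)=(0.2068,-0.9784)
member 7 (3-5): L=3.1642, (cx,cy)=(0.9984,0.0572)
member 8 (4-5): L=7.8359, (cx,cy)=(0.2010,0.9796)
member 9 (4-6): L=3.1630, (cx,cy)=(1.0000,0.0000)
member 10 (5-6): L=7.8385, (cx,cy)=(0.2026,-0.9793)
solve A·x = −loads:
  F[0-1] = -1700.8354 N (compression)
  F[0-2] = +562.9289 N (tension)
  F[1-2] = +1601.7740 N (tension)
  F[1-3] = -778.0126 N (compression)
  F[2-3] = +447.4451 N (tension)
  F[2-4] = +533.7610 N (tension)
  F[3-4] = -881.9447 N (compression)
  F[3-5] = -351.9745 N (compression)
  F[4-5] = +880.8617 N (tension)
  F[4-6] = +174.3471 N (tension)
  F[5-6] = -860.5963 N (compression)
  Rx@0 = -198.8400 N
  Ry@0 = +1661.4091 N
  Ry@6 = +842.7509 N

1601.774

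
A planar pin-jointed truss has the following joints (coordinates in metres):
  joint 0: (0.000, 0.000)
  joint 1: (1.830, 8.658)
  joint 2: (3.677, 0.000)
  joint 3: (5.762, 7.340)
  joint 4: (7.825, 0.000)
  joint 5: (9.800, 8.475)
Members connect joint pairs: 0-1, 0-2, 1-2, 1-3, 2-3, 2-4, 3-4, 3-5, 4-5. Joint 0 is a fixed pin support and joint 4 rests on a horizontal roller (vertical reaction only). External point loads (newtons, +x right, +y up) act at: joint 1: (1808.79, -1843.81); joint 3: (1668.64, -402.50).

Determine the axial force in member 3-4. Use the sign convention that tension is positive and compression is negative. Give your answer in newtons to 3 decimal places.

-4460.534

N=6 nodes, M=9 members, R=3 reactions → 2N=12, M+R=12
member 0 (0-1): L=8.8493, (cx,cy)=(0.2068,0.9784)
member 1 (0-2): L=3.6770, (cx,cy)=(1.0000,0.0000)
member 2 (1-2): L=8.8528, (cx,cy)=(0.2086,-0.9780)
member 3 (1-3): L=4.1470, (cx,cy)=(0.9482,-0.3178)
member 4 (2-3): L=7.6304, (cx,cy)=(0.2732,0.9619)
member 5 (2-4): L=4.1480, (cx,cy)=(1.0000,0.0000)
member 6 (3-4): L=7.6244, (cx,cy)=(0.2706,-0.9627)
member 7 (3-5): L=4.1945, (cx,cy)=(0.9627,0.2706)
member 8 (4-5): L=8.7021, (cx,cy)=(0.2270,0.9739)
solve A·x = −loads:
  F[0-1] = +2093.0808 N (tension)
  F[0-2] = +3044.5885 N (tension)
  F[1-2] = -3777.7585 N (compression)
  F[1-3] = -619.9211 N (compression)
  F[2-3] = +3840.7925 N (tension)
  F[2-4] = +1206.9244 N (tension)
  F[3-4] = -4460.5340 N (compression)
  F[3-5] = -0.0000 N (compression)
  F[4-5] = +0.0000 N (tension)
  Rx@0 = -3477.4300 N
  Ry@0 = -2047.8368 N
  Ry@4 = +4294.1468 N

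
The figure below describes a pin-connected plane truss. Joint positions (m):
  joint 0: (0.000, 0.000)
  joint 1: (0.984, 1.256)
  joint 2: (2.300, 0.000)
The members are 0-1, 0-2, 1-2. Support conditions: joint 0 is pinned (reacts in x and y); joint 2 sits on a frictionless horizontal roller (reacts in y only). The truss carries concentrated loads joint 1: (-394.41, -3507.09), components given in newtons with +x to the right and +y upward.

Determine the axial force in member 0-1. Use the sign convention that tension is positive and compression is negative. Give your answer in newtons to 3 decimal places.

-2822.768

N=3 nodes, M=3 members, R=3 reactions → 2N=6, M+R=6
member 0 (0-1): L=1.5956, (cx,cy)=(0.6167,0.7872)
member 1 (0-2): L=2.3000, (cx,cy)=(1.0000,0.0000)
member 2 (1-2): L=1.8192, (cx,cy)=(0.7234,-0.6904)
solve A·x = −loads:
  F[0-1] = -2822.7679 N (compression)
  F[0-2] = +1346.4298 N (tension)
  F[1-2] = -1861.2381 N (compression)
  Rx@0 = +394.4100 N
  Ry@0 = +2222.0476 N
  Ry@2 = +1285.0424 N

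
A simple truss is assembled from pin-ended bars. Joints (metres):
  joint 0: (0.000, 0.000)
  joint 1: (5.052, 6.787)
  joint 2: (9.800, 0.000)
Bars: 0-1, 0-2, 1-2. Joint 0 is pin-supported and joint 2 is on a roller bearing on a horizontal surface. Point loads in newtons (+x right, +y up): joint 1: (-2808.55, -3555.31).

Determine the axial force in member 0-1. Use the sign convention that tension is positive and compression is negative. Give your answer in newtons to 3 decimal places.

-4572.098

N=3 nodes, M=3 members, R=3 reactions → 2N=6, M+R=6
member 0 (0-1): L=8.4609, (cx,cy)=(0.5971,0.8022)
member 1 (0-2): L=9.8000, (cx,cy)=(1.0000,0.0000)
member 2 (1-2): L=8.2829, (cx,cy)=(0.5732,-0.8194)
solve A·x = −loads:
  F[0-1] = -4572.0976 N (compression)
  F[0-2] = -78.5379 N (compression)
  F[1-2] = +137.0101 N (tension)
  Rx@0 = +2808.5500 N
  Ry@0 = +3667.5756 N
  Ry@2 = -112.2656 N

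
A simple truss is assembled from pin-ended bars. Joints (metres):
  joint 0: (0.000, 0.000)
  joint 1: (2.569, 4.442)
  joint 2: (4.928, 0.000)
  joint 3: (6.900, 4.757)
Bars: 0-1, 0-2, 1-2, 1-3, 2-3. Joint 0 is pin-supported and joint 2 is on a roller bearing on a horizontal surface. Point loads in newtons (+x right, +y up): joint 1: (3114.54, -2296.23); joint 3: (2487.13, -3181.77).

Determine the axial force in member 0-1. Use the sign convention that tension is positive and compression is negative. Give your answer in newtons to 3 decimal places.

6217.556

N=4 nodes, M=5 members, R=3 reactions → 2N=8, M+R=8
member 0 (0-1): L=5.1314, (cx,cy)=(0.5006,0.8657)
member 1 (0-2): L=4.9280, (cx,cy)=(1.0000,0.0000)
member 2 (1-2): L=5.0295, (cx,cy)=(0.4690,-0.8832)
member 3 (1-3): L=4.3424, (cx,cy)=(0.9974,0.0725)
member 4 (2-3): L=5.1495, (cx,cy)=(0.3829,0.9238)
solve A·x = −loads:
  F[0-1] = +6217.5558 N (tension)
  F[0-2] = +2488.8853 N (tension)
  F[1-2] = -8370.9130 N (compression)
  F[1-3] = +3934.8139 N (tension)
  F[2-3] = -3753.3137 N (compression)
  Rx@0 = -5601.6700 N
  Ry@0 = -5382.2459 N
  Ry@2 = +10860.2459 N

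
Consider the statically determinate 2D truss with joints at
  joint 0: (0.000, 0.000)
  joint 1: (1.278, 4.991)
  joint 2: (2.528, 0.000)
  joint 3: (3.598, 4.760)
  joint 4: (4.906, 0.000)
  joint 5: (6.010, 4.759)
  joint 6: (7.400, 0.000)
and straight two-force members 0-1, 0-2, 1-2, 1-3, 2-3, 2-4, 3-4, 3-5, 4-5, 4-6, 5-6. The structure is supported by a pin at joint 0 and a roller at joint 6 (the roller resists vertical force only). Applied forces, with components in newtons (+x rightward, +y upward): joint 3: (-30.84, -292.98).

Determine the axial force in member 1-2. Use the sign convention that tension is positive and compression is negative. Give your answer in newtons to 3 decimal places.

184.712

N=7 nodes, M=11 members, R=3 reactions → 2N=14, M+R=14
member 0 (0-1): L=5.1520, (cx,cy)=(0.2481,0.9687)
member 1 (0-2): L=2.5280, (cx,cy)=(1.0000,0.0000)
member 2 (1-2): L=5.1452, (cx,cy)=(0.2429,-0.9700)
member 3 (1-3): L=2.3315, (cx,cy)=(0.9951,-0.0991)
member 4 (2-3): L=4.8788, (cx,cy)=(0.2193,0.9757)
member 5 (2-4): L=2.3780, (cx,cy)=(1.0000,0.0000)
member 6 (3-4): L=4.9364, (cx,cy)=(0.2650,-0.9643)
member 7 (3-5): L=2.4120, (cx,cy)=(1.0000,-0.0004)
member 8 (4-5): L=4.8854, (cx,cy)=(0.2260,0.9741)
member 9 (4-6): L=2.4940, (cx,cy)=(1.0000,0.0000)
member 10 (5-6): L=4.9578, (cx,cy)=(0.2804,-0.9599)
solve A·x = −loads:
  F[0-1] = -175.8625 N (compression)
  F[0-2] = +12.7841 N (tension)
  F[1-2] = +184.7118 N (tension)
  F[1-3] = -88.9369 N (compression)
  F[2-3] = -183.6490 N (compression)
  F[2-4] = +97.9366 N (tension)
  F[3-4] = -127.1314 N (compression)
  F[3-5] = -64.2509 N (compression)
  F[4-5] = +125.8427 N (tension)
  F[4-6] = +35.8129 N (tension)
  F[5-6] = -127.7371 N (compression)
  Rx@0 = +30.8400 N
  Ry@0 = +170.3660 N
  Ry@6 = +122.6140 N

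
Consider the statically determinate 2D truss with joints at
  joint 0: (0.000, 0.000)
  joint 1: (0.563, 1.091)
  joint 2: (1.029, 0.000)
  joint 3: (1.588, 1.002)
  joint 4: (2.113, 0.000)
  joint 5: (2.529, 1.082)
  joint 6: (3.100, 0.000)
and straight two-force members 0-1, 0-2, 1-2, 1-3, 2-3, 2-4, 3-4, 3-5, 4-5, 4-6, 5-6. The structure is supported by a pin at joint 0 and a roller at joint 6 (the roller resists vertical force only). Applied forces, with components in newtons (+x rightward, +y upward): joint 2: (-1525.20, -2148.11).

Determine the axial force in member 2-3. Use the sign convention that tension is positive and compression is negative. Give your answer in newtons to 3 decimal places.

676.728

N=7 nodes, M=11 members, R=3 reactions → 2N=14, M+R=14
member 0 (0-1): L=1.2277, (cx,cy)=(0.4586,0.8887)
member 1 (0-2): L=1.0290, (cx,cy)=(1.0000,0.0000)
member 2 (1-2): L=1.1864, (cx,cy)=(0.3928,-0.9196)
member 3 (1-3): L=1.0289, (cx,cy)=(0.9963,-0.0865)
member 4 (2-3): L=1.1474, (cx,cy)=(0.4872,0.8733)
member 5 (2-4): L=1.0840, (cx,cy)=(1.0000,0.0000)
member 6 (3-4): L=1.1312, (cx,cy)=(0.4641,-0.8858)
member 7 (3-5): L=0.9444, (cx,cy)=(0.9964,0.0847)
member 8 (4-5): L=1.1592, (cx,cy)=(0.3589,0.9334)
member 9 (4-6): L=0.9870, (cx,cy)=(1.0000,0.0000)
member 10 (5-6): L=1.2234, (cx,cy)=(0.4667,-0.8844)
solve A·x = −loads:
  F[0-1] = -1614.8895 N (compression)
  F[0-2] = -784.6429 N (compression)
  F[1-2] = +1693.2226 N (tension)
  F[1-3] = -1410.9438 N (compression)
  F[2-3] = +676.7285 N (tension)
  F[2-4] = +1075.9554 N (tension)
  F[3-4] = -869.5157 N (compression)
  F[3-5] = -674.8335 N (compression)
  F[4-5] = +825.1634 N (tension)
  F[4-6] = +376.2869 N (tension)
  F[5-6] = -806.2315 N (compression)
  Rx@0 = +1525.2000 N
  Ry@0 = +1435.0761 N
  Ry@6 = +713.0339 N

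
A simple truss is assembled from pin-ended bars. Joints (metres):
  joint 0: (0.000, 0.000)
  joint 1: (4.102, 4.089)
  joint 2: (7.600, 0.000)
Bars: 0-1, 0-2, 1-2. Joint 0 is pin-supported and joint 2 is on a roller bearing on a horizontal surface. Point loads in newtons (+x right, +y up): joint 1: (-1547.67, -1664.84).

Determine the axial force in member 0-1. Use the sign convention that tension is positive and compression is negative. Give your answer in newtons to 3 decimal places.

N=3 nodes, M=3 members, R=3 reactions → 2N=6, M+R=6
member 0 (0-1): L=5.7919, (cx,cy)=(0.7082,0.7060)
member 1 (0-2): L=7.6000, (cx,cy)=(1.0000,0.0000)
member 2 (1-2): L=5.3811, (cx,cy)=(0.6501,-0.7599)
solve A·x = −loads:
  F[0-1] = -2264.8566 N (compression)
  F[0-2] = +56.3652 N (tension)
  F[1-2] = -86.7081 N (compression)
  Rx@0 = +1547.6700 N
  Ry@0 = +1598.9517 N
  Ry@2 = +65.8883 N

-2264.857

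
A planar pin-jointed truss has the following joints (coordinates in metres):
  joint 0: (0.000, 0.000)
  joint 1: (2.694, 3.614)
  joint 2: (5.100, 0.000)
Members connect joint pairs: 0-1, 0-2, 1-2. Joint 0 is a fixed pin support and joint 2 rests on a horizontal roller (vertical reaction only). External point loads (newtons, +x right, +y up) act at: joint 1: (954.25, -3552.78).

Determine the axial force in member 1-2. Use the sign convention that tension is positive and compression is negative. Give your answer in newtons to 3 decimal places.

-3066.912

N=3 nodes, M=3 members, R=3 reactions → 2N=6, M+R=6
member 0 (0-1): L=4.5076, (cx,cy)=(0.5977,0.8018)
member 1 (0-2): L=5.1000, (cx,cy)=(1.0000,0.0000)
member 2 (1-2): L=4.3416, (cx,cy)=(0.5542,-0.8324)
solve A·x = −loads:
  F[0-1] = -1247.1019 N (compression)
  F[0-2] = +1699.5864 N (tension)
  F[1-2] = -3066.9123 N (compression)
  Rx@0 = -954.2500 N
  Ry@0 = +999.8685 N
  Ry@2 = +2552.9115 N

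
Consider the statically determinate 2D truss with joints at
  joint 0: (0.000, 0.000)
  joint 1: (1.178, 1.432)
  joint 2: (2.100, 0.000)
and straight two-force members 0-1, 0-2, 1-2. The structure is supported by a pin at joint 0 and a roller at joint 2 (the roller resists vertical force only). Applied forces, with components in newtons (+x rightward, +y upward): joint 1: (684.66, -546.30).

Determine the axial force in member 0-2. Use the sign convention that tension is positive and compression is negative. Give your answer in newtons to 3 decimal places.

497.907

N=3 nodes, M=3 members, R=3 reactions → 2N=6, M+R=6
member 0 (0-1): L=1.8543, (cx,cy)=(0.6353,0.7723)
member 1 (0-2): L=2.1000, (cx,cy)=(1.0000,0.0000)
member 2 (1-2): L=1.7031, (cx,cy)=(0.5414,-0.8408)
solve A·x = −loads:
  F[0-1] = +293.9651 N (tension)
  F[0-2] = +497.9065 N (tension)
  F[1-2] = -919.7481 N (compression)
  Rx@0 = -684.6600 N
  Ry@0 = -227.0212 N
  Ry@2 = +773.3212 N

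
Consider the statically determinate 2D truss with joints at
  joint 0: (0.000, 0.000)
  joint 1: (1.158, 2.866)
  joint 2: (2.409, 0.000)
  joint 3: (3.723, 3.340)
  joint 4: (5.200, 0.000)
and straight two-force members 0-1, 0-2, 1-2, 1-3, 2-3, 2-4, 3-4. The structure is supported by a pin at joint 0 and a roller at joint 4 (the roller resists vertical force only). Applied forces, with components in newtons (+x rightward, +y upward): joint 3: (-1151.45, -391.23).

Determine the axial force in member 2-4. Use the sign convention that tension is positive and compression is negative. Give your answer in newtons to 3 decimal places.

N=5 nodes, M=7 members, R=3 reactions → 2N=10, M+R=10
member 0 (0-1): L=3.0911, (cx,cy)=(0.3746,0.9272)
member 1 (0-2): L=2.4090, (cx,cy)=(1.0000,0.0000)
member 2 (1-2): L=3.1271, (cx,cy)=(0.4000,-0.9165)
member 3 (1-3): L=2.6084, (cx,cy)=(0.9834,0.1817)
member 4 (2-3): L=3.5892, (cx,cy)=(0.3661,0.9306)
member 5 (2-4): L=2.7910, (cx,cy)=(1.0000,0.0000)
member 6 (3-4): L=3.6520, (cx,cy)=(0.4044,-0.9146)
solve A·x = −loads:
  F[0-1] = -917.5266 N (compression)
  F[0-2] = -807.7230 N (compression)
  F[1-2] = +794.8035 N (tension)
  F[1-3] = -672.8890 N (compression)
  F[2-3] = -782.7772 N (compression)
  F[2-4] = -203.1890 N (compression)
  F[3-4] = +502.4015 N (tension)
  Rx@0 = +1151.4500 N
  Ry@0 = +850.7096 N
  Ry@4 = -459.4796 N

-203.189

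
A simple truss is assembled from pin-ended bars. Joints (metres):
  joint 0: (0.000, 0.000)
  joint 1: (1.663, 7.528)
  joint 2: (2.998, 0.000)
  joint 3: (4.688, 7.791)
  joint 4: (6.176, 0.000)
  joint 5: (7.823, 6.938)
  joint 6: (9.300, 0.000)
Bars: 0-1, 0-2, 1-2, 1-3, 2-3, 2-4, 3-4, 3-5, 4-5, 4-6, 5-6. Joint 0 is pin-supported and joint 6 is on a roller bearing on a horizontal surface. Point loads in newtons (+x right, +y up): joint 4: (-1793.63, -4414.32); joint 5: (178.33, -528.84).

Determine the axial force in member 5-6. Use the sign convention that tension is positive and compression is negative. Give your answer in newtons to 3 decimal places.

-3588.019

N=7 nodes, M=11 members, R=3 reactions → 2N=14, M+R=14
member 0 (0-1): L=7.7095, (cx,cy)=(0.2157,0.9765)
member 1 (0-2): L=2.9980, (cx,cy)=(1.0000,0.0000)
member 2 (1-2): L=7.6455, (cx,cy)=(0.1746,-0.9846)
member 3 (1-3): L=3.0364, (cx,cy)=(0.9962,0.0866)
member 4 (2-3): L=7.9722, (cx,cy)=(0.2120,0.9773)
member 5 (2-4): L=3.1780, (cx,cy)=(1.0000,0.0000)
member 6 (3-4): L=7.9318, (cx,cy)=(0.1876,-0.9822)
member 7 (3-5): L=3.2490, (cx,cy)=(0.9649,-0.2625)
member 8 (4-5): L=7.1308, (cx,cy)=(0.2310,0.9730)
member 9 (4-6): L=3.1240, (cx,cy)=(1.0000,0.0000)
member 10 (5-6): L=7.0935, (cx,cy)=(0.2082,-0.9781)
solve A·x = −loads:
  F[0-1] = -1468.3507 N (compression)
  F[0-2] = -1298.5651 N (compression)
  F[1-2] = +1406.5006 N (tension)
  F[1-3] = -564.4502 N (compression)
  F[2-3] = -1417.0997 N (compression)
  F[2-4] = -752.5644 N (compression)
  F[3-4] = +1791.7955 N (tension)
  F[3-5] = -1242.4598 N (compression)
  F[4-5] = +2728.1017 N (tension)
  F[4-6] = +747.0958 N (tension)
  F[5-6] = -3588.0191 N (compression)
  Rx@0 = +1615.3000 N
  Ry@0 = +1433.7827 N
  Ry@6 = +3509.3773 N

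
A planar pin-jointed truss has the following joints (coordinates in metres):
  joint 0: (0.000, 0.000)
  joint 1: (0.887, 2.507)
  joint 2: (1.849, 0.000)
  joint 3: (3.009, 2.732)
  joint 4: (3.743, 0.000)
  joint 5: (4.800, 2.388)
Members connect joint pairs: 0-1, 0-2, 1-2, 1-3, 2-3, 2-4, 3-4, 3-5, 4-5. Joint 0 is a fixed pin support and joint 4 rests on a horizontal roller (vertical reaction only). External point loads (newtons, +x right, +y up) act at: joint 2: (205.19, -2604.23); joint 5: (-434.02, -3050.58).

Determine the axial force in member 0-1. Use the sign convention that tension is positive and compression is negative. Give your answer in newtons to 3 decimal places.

-777.744

N=6 nodes, M=9 members, R=3 reactions → 2N=12, M+R=12
member 0 (0-1): L=2.6593, (cx,cy)=(0.3335,0.9427)
member 1 (0-2): L=1.8490, (cx,cy)=(1.0000,0.0000)
member 2 (1-2): L=2.6852, (cx,cy)=(0.3583,-0.9336)
member 3 (1-3): L=2.1339, (cx,cy)=(0.9944,0.1054)
member 4 (2-3): L=2.9681, (cx,cy)=(0.3908,0.9205)
member 5 (2-4): L=1.8940, (cx,cy)=(1.0000,0.0000)
member 6 (3-4): L=2.8289, (cx,cy)=(0.2595,-0.9658)
member 7 (3-5): L=1.8237, (cx,cy)=(0.9820,-0.1886)
member 8 (4-5): L=2.6115, (cx,cy)=(0.4048,0.9144)
solve A·x = −loads:
  F[0-1] = -777.7445 N (compression)
  F[0-2] = +30.5850 N (tension)
  F[1-2] = +726.3193 N (tension)
  F[1-3] = -522.5355 N (compression)
  F[2-3] = +2092.5539 N (tension)
  F[2-4] = -732.2233 N (compression)
  F[3-4] = -2105.3248 N (compression)
  F[3-5] = +859.8999 N (tension)
  F[4-5] = -3158.6826 N (compression)
  Rx@0 = +228.8300 N
  Ry@0 = +733.2055 N
  Ry@4 = +4921.6045 N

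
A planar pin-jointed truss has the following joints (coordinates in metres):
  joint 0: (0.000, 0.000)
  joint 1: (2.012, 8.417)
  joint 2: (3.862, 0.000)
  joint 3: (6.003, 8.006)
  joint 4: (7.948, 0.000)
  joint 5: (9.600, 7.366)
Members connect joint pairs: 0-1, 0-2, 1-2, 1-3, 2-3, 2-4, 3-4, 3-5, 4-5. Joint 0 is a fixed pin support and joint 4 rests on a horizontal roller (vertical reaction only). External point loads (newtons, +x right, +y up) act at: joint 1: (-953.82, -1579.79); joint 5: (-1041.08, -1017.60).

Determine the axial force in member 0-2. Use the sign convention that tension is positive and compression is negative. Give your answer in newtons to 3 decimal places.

N=6 nodes, M=9 members, R=3 reactions → 2N=12, M+R=12
member 0 (0-1): L=8.6541, (cx,cy)=(0.2325,0.9726)
member 1 (0-2): L=3.8620, (cx,cy)=(1.0000,0.0000)
member 2 (1-2): L=8.6179, (cx,cy)=(0.2147,-0.9767)
member 3 (1-3): L=4.0121, (cx,cy)=(0.9947,-0.1024)
member 4 (2-3): L=8.2873, (cx,cy)=(0.2583,0.9661)
member 5 (2-4): L=4.0860, (cx,cy)=(1.0000,0.0000)
member 6 (3-4): L=8.2389, (cx,cy)=(0.2361,-0.9717)
member 7 (3-5): L=3.6535, (cx,cy)=(0.9845,-0.1752)
member 8 (4-5): L=7.5490, (cx,cy)=(0.2188,0.9758)
solve A·x = −loads:
  F[0-1] = -3026.2362 N (compression)
  F[0-2] = -1291.3302 N (compression)
  F[1-2] = +1401.4045 N (tension)
  F[1-3] = -50.8557 N (compression)
  F[2-3] = -1416.8312 N (compression)
  F[2-4] = -624.4591 N (compression)
  F[3-4] = +1546.3096 N (tension)
  F[3-5] = -793.9438 N (compression)
  F[4-5] = -1185.4118 N (compression)
  Rx@0 = +1994.9000 N
  Ry@0 = +2943.3136 N
  Ry@4 = -345.9236 N

-1291.330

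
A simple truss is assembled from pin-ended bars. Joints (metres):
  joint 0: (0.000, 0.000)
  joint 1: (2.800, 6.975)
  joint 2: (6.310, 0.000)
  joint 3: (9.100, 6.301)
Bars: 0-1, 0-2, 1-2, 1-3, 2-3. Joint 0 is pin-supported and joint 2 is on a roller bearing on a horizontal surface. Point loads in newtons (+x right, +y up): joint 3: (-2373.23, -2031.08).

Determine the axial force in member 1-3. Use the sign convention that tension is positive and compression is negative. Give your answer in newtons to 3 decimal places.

N=4 nodes, M=5 members, R=3 reactions → 2N=8, M+R=8
member 0 (0-1): L=7.5160, (cx,cy)=(0.3725,0.9280)
member 1 (0-2): L=6.3100, (cx,cy)=(1.0000,0.0000)
member 2 (1-2): L=7.8084, (cx,cy)=(0.4495,-0.8933)
member 3 (1-3): L=6.3360, (cx,cy)=(0.9943,-0.1064)
member 4 (2-3): L=6.8911, (cx,cy)=(0.4049,0.9144)
solve A·x = −loads:
  F[0-1] = -1585.9536 N (compression)
  F[0-2] = -1782.4030 N (compression)
  F[1-2] = +1816.1819 N (tension)
  F[1-3] = -1415.2626 N (compression)
  F[2-3] = -2385.9312 N (compression)
  Rx@0 = +2373.2300 N
  Ry@0 = +1471.7922 N
  Ry@2 = +559.2878 N

-1415.263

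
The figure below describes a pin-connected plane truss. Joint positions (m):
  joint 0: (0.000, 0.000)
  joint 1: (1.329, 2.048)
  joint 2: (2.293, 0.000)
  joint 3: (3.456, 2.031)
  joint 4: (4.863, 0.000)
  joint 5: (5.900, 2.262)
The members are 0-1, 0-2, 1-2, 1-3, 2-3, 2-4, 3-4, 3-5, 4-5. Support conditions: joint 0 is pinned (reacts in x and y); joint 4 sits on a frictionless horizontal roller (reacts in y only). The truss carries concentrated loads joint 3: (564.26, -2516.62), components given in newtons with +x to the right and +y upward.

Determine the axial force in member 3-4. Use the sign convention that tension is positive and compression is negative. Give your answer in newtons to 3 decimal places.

-2462.420

N=6 nodes, M=9 members, R=3 reactions → 2N=12, M+R=12
member 0 (0-1): L=2.4414, (cx,cy)=(0.5444,0.8389)
member 1 (0-2): L=2.2930, (cx,cy)=(1.0000,0.0000)
member 2 (1-2): L=2.2635, (cx,cy)=(0.4259,-0.9048)
member 3 (1-3): L=2.1271, (cx,cy)=(1.0000,-0.0080)
member 4 (2-3): L=2.3404, (cx,cy)=(0.4969,0.8678)
member 5 (2-4): L=2.5700, (cx,cy)=(1.0000,0.0000)
member 6 (3-4): L=2.4708, (cx,cy)=(0.5695,-0.8220)
member 7 (3-5): L=2.4549, (cx,cy)=(0.9956,0.0941)
member 8 (4-5): L=2.4884, (cx,cy)=(0.4167,0.9090)
solve A·x = −loads:
  F[0-1] = -587.0717 N (compression)
  F[0-2] = +883.8352 N (tension)
  F[1-2] = +549.1858 N (tension)
  F[1-3] = -553.4814 N (compression)
  F[2-3] = -572.5905 N (compression)
  F[2-4] = +1402.2559 N (tension)
  F[3-4] = -2462.4201 N (compression)
  F[3-5] = -0.0000 N (compression)
  F[4-5] = +0.0000 N (tension)
  Rx@0 = -564.2600 N
  Ry@0 = +492.4681 N
  Ry@4 = +2024.1519 N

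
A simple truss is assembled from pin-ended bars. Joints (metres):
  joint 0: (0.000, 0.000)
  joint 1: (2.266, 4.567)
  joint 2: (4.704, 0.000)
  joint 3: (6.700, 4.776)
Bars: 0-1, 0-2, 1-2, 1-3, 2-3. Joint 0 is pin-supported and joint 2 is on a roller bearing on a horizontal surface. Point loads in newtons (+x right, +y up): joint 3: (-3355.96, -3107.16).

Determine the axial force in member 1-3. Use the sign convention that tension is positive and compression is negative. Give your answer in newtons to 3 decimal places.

N=4 nodes, M=5 members, R=3 reactions → 2N=8, M+R=8
member 0 (0-1): L=5.0983, (cx,cy)=(0.4445,0.8958)
member 1 (0-2): L=4.7040, (cx,cy)=(1.0000,0.0000)
member 2 (1-2): L=5.1770, (cx,cy)=(0.4709,-0.8822)
member 3 (1-3): L=4.4389, (cx,cy)=(0.9989,0.0471)
member 4 (2-3): L=5.1763, (cx,cy)=(0.3856,0.9227)
solve A·x = −loads:
  F[0-1] = -2331.8897 N (compression)
  F[0-2] = -2319.5156 N (compression)
  F[1-2] = +2255.7657 N (tension)
  F[1-3] = -2101.0802 N (compression)
  F[2-3] = -3260.3754 N (compression)
  Rx@0 = +3355.9600 N
  Ry@0 = +2088.8974 N
  Ry@2 = +1018.2626 N

-2101.080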